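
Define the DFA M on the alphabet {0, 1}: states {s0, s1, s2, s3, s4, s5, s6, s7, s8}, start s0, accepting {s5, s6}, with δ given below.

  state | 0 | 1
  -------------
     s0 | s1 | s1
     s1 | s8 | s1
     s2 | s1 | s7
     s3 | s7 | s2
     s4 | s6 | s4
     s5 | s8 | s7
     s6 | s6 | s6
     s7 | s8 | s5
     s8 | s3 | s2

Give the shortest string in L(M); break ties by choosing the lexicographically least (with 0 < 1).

00001

A breadth-first search from s0 reaches an accepting state first via the path s0 → s1 → s8 → s3 → s7 → s5 on input 00001.
No string of length < 5 is accepted (BFS exhausts all shorter strings without reaching an accepting state), and 00001 is the lexicographically least accepting string of length 5.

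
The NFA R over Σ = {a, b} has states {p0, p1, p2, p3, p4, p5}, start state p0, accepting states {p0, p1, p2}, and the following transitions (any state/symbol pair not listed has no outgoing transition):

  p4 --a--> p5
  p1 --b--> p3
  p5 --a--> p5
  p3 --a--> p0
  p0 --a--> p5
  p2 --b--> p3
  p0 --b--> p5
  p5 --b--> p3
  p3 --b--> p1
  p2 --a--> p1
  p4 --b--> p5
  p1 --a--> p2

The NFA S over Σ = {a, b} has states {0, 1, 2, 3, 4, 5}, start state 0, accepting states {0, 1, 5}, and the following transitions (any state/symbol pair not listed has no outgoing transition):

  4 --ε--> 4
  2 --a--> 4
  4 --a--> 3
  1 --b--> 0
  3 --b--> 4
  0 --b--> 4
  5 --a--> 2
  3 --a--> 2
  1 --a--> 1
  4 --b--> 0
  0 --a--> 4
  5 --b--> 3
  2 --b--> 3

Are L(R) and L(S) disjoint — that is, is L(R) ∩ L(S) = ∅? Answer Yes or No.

No

The empty string ε is accepted by both R and S.
Hence L(R) ∩ L(S) ≠ ∅.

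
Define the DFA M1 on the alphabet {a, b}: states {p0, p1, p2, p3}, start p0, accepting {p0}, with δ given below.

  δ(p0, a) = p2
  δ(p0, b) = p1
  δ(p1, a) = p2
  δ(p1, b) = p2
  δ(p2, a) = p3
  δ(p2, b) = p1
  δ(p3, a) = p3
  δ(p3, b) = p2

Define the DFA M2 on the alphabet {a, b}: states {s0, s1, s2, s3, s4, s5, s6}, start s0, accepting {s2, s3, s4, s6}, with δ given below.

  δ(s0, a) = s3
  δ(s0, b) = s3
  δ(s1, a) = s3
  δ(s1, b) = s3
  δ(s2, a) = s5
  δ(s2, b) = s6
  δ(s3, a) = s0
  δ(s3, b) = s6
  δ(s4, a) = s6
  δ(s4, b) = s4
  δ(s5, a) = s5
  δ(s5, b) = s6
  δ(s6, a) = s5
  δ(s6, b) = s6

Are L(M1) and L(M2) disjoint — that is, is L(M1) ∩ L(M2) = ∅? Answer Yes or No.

Yes

Exploring the product automaton M1 × M2 from the start pair (p0, s0), following both machines on each input symbol, reaches 10 state pairs: (p0, s0), (p2, s3), (p1, s3), (p3, s0), (p1, s6), (p2, s0), (p2, s6), (p3, s3), (p2, s5), (p3, s5).
M1 accepts in {p0} and M2 accepts in {s2, s3, s4, s6}; no reachable pair has both components accepting, so no string drives both machines to acceptance simultaneously and L(M1) ∩ L(M2) = ∅.
So no string is accepted by both, and the intersection is empty.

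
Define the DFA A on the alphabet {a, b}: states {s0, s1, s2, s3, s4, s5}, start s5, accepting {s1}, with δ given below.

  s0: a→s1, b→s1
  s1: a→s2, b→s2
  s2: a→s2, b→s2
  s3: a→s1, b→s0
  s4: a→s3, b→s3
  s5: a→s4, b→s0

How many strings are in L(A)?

The useful subgraph on states {s0, s1, s3, s4, s5} is acyclic, so L(A) is finite; the longest accepting path visits 5 useful states, giving maximum string length 4.
Counting accepting paths from s5 by length: 2 of length 2, 2 of length 3, 4 of length 4. Total 8.

8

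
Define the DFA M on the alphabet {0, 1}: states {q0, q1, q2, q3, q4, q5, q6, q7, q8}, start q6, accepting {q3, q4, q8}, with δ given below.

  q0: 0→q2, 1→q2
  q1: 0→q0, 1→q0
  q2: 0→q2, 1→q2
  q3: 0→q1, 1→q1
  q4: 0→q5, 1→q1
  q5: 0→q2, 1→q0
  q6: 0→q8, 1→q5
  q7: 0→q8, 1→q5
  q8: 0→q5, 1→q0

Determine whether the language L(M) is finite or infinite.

finite

The useful states (reachable from q6 and able to reach an accepting state) are {q6, q8}.
Restricted to these states the transition graph has no cycle, so every accepting path has bounded length and L is finite.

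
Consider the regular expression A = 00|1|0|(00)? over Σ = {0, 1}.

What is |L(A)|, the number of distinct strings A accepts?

The expression has no Kleene star, so L(A) is finite. Expanding the alternatives gives {ε, 0, 1, 00}.
That is 1 of length 0, 2 of length 1, 1 of length 2: 4 strings in all.

4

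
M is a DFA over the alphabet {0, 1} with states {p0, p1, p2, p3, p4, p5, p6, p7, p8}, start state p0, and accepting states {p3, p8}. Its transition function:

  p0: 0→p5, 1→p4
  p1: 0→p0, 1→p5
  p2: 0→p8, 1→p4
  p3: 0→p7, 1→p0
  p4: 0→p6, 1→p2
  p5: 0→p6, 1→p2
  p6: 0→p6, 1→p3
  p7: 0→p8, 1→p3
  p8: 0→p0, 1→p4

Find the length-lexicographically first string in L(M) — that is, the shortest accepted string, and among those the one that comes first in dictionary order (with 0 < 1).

A breadth-first search from p0 reaches an accepting state first via the path p0 → p5 → p6 → p3 on input 001.
No string of length < 3 is accepted (BFS exhausts all shorter strings without reaching an accepting state), and 001 is the lexicographically least accepting string of length 3.

001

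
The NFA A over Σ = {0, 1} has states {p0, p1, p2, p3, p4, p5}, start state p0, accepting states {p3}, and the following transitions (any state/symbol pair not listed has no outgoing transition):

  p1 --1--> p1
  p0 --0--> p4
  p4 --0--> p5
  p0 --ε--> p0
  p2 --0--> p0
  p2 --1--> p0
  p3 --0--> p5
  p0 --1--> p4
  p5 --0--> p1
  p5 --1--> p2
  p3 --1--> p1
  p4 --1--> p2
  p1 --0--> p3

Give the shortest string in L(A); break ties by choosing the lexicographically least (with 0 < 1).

0000

A breadth-first search from p0 reaches an accepting state first via the path p0 → p4 → p5 → p1 → p3 on input 0000.
No string of length < 4 is accepted (BFS exhausts all shorter strings without reaching an accepting state), and 0000 is the lexicographically least accepting string of length 4.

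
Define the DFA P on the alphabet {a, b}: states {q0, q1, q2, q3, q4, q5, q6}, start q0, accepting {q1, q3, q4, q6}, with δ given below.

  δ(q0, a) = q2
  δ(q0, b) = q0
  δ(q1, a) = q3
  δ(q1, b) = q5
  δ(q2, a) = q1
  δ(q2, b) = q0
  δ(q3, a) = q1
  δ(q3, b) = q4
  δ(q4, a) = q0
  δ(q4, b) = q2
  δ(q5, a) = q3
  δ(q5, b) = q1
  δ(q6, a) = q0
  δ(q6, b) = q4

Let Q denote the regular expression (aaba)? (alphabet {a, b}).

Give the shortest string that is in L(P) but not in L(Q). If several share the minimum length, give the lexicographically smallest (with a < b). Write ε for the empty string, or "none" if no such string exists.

The string aa is accepted by P but not by Q.
No shorter string lies in the difference, and aa is the lexicographically first length-2 string in L(P) \ L(Q).

aa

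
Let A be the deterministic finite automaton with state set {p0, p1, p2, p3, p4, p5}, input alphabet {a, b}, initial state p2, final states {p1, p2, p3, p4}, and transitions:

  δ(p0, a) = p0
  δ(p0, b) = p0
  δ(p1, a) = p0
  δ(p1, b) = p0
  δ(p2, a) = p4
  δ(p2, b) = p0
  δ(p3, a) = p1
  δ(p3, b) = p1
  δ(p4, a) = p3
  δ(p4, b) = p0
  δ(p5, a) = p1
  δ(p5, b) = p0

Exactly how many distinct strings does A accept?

The useful subgraph on states {p1, p2, p3, p4} is acyclic, so L(A) is finite; the longest accepting path visits 4 useful states, giving maximum string length 3.
Counting accepting paths from p2 by length: 1 of length 0, 1 of length 1, 1 of length 2, 2 of length 3. Total 5.

5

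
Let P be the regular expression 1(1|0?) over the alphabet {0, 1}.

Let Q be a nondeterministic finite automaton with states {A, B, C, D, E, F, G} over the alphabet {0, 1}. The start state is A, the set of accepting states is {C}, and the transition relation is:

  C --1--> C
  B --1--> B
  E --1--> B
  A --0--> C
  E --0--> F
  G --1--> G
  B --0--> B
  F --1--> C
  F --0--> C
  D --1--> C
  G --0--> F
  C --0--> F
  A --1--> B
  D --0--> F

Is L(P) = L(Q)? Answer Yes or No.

No

The string 1 is accepted by P but rejected by Q.
So L(P) ≠ L(Q).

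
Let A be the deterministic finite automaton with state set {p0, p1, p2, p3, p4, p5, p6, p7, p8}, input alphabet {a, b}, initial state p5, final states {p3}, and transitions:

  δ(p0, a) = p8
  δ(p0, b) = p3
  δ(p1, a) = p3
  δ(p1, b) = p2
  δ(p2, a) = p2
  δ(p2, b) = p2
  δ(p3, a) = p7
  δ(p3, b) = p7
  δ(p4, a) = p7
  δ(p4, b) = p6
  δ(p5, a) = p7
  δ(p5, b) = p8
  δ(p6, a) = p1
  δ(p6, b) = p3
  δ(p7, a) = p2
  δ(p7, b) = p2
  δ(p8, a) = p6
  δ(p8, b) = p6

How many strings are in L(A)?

4

The useful subgraph on states {p1, p3, p5, p6, p8} is acyclic, so L(A) is finite; the longest accepting path visits 5 useful states, giving maximum string length 4.
Counting accepting paths from p5 by length: 2 of length 3, 2 of length 4. Total 4.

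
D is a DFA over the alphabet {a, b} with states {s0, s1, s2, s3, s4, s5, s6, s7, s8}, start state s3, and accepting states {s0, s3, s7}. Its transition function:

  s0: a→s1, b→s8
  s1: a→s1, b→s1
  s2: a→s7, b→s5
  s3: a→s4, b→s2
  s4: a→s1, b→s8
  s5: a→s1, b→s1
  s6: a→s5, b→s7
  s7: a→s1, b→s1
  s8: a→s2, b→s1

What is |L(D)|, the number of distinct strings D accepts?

3

The useful subgraph on states {s2, s3, s4, s7, s8} is acyclic, so L(D) is finite; the longest accepting path visits 5 useful states, giving maximum string length 4.
Counting accepting paths from s3 by length: 1 of length 0, 1 of length 2, 1 of length 4. Total 3.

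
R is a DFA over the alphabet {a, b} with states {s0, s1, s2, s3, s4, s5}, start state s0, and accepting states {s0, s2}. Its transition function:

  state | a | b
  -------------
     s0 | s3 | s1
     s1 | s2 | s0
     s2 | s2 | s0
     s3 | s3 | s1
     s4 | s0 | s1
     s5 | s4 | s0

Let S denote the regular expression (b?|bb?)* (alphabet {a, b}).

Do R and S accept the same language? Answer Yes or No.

No

The string ba is accepted by R but rejected by S.
So L(R) ≠ L(S).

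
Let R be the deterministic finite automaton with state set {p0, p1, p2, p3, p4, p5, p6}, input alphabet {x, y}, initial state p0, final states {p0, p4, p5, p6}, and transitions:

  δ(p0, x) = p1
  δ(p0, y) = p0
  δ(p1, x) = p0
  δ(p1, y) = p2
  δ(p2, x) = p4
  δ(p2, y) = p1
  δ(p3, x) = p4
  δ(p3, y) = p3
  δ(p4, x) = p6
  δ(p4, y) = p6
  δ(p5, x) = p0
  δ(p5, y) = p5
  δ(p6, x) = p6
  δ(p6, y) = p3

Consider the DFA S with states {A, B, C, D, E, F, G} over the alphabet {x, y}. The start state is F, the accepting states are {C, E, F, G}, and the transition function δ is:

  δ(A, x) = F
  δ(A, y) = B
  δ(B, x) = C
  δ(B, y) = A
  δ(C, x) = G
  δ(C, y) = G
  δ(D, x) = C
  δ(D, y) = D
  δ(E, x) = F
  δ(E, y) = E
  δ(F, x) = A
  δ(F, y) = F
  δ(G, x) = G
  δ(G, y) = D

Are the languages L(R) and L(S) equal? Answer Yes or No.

Yes

Exploring the product automaton R × S from the start pair (p0, F), following both machines on each input symbol, reaches 6 state pairs: (p0, F), (p1, A), (p2, B), (p4, C), (p6, G), (p3, D).
R accepts in {p0, p4, p5, p6} and S accepts in {C, E, F, G}. In every reachable pair the two components are either both accepting — (p0, F), (p4, C), (p6, G) — or both non-accepting, so no string is accepted by exactly one of the machines: L(R) \ L(S) and L(S) \ L(R) are both empty.
Hence every string is accepted by R iff it is accepted by S, and the two languages coincide.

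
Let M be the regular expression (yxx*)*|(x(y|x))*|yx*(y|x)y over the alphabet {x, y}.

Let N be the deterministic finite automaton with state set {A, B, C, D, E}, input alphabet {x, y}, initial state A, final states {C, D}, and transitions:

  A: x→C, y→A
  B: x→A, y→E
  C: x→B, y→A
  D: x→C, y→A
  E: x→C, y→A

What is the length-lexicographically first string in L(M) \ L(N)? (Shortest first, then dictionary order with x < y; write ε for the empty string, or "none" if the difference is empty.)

The empty string ε is accepted by M but not by N.
Since ε is the unique shortest string, it is the required witness.

ε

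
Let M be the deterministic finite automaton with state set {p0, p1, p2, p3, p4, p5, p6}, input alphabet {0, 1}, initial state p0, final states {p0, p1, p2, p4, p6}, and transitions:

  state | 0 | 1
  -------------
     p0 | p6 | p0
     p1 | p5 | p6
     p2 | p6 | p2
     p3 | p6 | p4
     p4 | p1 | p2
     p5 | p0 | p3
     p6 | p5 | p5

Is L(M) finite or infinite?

State p0 is reachable from the start and can reach an accepting state, and it lies on the cycle p0 → p0.
Traversing that cycle any number of times yields accepted strings of unbounded length, so the language is infinite.

infinite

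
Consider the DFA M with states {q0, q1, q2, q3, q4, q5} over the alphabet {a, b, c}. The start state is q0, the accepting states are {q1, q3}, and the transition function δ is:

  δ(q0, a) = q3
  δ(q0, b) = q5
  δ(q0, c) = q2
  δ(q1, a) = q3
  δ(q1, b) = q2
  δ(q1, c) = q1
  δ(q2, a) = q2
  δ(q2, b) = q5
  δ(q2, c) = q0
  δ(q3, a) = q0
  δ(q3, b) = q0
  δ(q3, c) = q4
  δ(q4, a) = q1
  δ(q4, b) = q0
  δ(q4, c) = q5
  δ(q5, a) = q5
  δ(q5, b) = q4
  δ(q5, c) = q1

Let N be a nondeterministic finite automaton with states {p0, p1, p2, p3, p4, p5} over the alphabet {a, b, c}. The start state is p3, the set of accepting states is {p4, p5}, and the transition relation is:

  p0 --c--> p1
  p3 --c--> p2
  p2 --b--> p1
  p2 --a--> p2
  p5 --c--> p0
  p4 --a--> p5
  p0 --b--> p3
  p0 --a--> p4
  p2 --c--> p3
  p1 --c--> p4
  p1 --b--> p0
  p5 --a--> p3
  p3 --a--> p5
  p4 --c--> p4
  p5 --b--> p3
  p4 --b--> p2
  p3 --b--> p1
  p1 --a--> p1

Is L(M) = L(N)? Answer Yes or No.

Yes

Exploring the product automaton M × N from the start pair (q0, p3), following both machines on each input symbol, reaches 6 state pairs: (q0, p3), (q3, p5), (q5, p1), (q2, p2), (q4, p0), (q1, p4).
M accepts in {q1, q3} and N accepts in {p4, p5}. In every reachable pair the two components are either both accepting — (q3, p5), (q1, p4) — or both non-accepting, so no string is accepted by exactly one of the machines: L(M) \ L(N) and L(N) \ L(M) are both empty.
Hence every string is accepted by M iff it is accepted by N, and the two languages coincide.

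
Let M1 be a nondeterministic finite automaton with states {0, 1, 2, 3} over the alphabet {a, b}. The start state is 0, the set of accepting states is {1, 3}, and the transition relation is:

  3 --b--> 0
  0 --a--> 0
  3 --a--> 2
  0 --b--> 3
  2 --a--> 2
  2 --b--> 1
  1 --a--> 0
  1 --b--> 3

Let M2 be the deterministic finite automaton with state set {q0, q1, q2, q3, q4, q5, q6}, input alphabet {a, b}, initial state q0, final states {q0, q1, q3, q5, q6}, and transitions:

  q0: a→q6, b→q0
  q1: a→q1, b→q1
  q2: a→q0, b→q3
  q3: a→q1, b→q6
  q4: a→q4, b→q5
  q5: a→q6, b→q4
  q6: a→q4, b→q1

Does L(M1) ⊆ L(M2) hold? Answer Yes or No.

No

The string baabb is in L(M1) but not in L(M2).
So L(M1) ⊄ L(M2).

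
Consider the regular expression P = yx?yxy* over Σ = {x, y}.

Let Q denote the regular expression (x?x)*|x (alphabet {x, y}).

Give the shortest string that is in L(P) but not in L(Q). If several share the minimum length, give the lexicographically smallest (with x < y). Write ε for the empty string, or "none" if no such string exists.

yyx

The string yyx is accepted by P but not by Q.
No shorter string lies in the difference, and yyx is the lexicographically first length-3 string in L(P) \ L(Q).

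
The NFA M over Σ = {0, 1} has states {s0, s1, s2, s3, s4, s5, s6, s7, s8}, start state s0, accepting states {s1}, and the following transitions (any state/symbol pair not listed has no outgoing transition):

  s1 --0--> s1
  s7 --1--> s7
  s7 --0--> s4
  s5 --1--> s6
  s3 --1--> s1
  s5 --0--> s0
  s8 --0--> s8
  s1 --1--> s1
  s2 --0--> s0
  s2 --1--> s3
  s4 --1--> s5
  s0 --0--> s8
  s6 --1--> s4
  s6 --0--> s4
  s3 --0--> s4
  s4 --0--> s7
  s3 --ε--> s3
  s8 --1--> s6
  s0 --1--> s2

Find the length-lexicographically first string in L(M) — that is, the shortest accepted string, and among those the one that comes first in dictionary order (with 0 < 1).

111

A breadth-first search from s0 reaches an accepting state first via the path s0 → s2 → s3 → s1 on input 111.
No string of length < 3 is accepted (BFS exhausts all shorter strings without reaching an accepting state), and 111 is the lexicographically least accepting string of length 3.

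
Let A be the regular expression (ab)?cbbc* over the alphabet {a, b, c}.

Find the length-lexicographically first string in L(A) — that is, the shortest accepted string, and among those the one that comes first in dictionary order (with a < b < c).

By inspection of the expression, no string of length less than 3 matches, and cbb is the lexicographically first match of length 3.

cbb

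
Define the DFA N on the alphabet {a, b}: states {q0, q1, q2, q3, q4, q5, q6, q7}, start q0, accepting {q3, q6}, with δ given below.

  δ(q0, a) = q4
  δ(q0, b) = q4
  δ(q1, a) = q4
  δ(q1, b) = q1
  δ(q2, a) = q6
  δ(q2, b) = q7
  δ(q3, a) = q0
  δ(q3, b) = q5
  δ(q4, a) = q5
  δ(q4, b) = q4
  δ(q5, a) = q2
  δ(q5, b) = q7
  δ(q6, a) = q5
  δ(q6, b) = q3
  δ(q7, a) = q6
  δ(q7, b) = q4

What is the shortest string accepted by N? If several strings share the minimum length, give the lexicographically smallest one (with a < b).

aaaa

A breadth-first search from q0 reaches an accepting state first via the path q0 → q4 → q5 → q2 → q6 on input aaaa.
No string of length < 4 is accepted (BFS exhausts all shorter strings without reaching an accepting state), and aaaa is the lexicographically least accepting string of length 4.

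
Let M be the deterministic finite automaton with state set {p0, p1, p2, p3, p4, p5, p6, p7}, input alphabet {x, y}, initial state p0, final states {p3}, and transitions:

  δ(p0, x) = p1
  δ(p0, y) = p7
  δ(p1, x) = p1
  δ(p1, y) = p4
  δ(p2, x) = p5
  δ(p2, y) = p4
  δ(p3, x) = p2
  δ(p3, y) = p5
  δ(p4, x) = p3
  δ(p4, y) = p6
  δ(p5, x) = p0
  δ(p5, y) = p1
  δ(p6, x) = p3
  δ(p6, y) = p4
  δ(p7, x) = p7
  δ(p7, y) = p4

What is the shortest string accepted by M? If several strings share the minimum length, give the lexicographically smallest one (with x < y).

A breadth-first search from p0 reaches an accepting state first via the path p0 → p1 → p4 → p3 on input xyx.
No string of length < 3 is accepted (BFS exhausts all shorter strings without reaching an accepting state), and xyx is the lexicographically least accepting string of length 3.

xyx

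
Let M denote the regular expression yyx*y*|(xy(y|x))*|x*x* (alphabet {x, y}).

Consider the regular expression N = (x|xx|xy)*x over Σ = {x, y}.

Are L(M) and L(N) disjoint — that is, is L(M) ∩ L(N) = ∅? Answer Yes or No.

The string x is accepted by both M and N.
Hence L(M) ∩ L(N) ≠ ∅.

No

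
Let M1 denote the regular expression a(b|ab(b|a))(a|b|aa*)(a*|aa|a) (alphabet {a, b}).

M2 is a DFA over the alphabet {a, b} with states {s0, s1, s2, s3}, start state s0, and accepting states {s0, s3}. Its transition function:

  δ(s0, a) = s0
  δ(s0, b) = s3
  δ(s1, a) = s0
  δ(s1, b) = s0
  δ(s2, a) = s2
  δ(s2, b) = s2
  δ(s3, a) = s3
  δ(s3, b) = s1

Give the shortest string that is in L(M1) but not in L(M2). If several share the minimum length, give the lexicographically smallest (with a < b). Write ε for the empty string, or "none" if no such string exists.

abb

The string abb is accepted by M1 but not by M2.
No shorter string lies in the difference, and abb is the lexicographically first length-3 string in L(M1) \ L(M2).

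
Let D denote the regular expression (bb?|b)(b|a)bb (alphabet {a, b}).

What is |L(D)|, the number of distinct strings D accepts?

The expression has no Kleene star, so L(D) is finite. Expanding the alternatives gives {babb, bbbb, bbabb, bbbbb}.
That is 2 of length 4, 2 of length 5: 4 strings in all.

4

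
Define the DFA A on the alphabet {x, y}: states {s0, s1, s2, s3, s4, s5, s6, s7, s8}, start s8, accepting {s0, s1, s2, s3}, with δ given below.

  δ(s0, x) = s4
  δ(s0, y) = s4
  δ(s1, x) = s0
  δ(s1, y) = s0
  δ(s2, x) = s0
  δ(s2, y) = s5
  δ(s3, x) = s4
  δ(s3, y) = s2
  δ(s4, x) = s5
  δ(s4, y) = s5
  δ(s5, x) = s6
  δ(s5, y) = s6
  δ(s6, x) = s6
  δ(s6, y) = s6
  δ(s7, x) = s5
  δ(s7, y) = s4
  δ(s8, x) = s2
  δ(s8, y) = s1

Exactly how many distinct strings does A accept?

The useful subgraph on states {s0, s1, s2, s8} is acyclic, so L(A) is finite; the longest accepting path visits 3 useful states, giving maximum string length 2.
Counting accepting paths from s8 by length: 2 of length 1, 3 of length 2. Total 5.

5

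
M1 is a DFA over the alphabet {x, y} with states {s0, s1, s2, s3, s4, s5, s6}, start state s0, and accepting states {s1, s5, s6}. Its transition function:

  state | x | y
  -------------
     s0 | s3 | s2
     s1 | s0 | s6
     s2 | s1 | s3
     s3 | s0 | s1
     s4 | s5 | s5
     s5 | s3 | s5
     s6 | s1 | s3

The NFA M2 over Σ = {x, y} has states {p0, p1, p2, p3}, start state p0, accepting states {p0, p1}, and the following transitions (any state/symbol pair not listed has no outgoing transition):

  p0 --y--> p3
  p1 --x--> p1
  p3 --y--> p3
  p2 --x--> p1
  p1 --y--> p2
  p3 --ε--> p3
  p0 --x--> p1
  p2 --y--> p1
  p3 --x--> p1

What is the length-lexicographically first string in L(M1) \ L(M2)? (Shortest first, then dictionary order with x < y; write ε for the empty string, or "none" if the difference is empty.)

The string xy is accepted by M1 but not by M2.
No shorter string lies in the difference, and xy is the lexicographically first length-2 string in L(M1) \ L(M2).

xy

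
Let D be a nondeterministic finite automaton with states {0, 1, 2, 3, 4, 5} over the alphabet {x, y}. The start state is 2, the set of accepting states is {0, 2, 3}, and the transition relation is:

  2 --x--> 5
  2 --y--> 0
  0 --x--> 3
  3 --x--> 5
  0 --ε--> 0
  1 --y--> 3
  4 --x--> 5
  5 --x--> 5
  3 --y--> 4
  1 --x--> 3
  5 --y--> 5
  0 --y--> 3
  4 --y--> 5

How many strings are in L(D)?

4

The useful subgraph on states {0, 2, 3} is acyclic, so L(D) is finite; the longest accepting path visits 3 useful states, giving maximum string length 2.
Counting accepting paths from 2 by length: 1 of length 0, 1 of length 1, 2 of length 2. Total 4.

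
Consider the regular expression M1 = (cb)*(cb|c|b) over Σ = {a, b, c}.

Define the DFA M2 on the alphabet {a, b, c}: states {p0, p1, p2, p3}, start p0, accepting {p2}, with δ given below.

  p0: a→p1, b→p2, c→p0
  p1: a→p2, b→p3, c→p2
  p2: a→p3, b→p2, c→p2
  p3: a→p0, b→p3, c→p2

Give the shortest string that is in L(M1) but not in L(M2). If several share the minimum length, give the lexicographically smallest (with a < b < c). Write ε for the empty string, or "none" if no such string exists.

c

The string c is accepted by M1 but not by M2.
No shorter string lies in the difference, and c is the lexicographically first length-1 string in L(M1) \ L(M2).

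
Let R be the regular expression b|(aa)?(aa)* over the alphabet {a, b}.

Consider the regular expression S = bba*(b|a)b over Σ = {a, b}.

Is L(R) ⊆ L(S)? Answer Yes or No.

No

The empty string ε is in L(R) but not in L(S).
So L(R) ⊄ L(S).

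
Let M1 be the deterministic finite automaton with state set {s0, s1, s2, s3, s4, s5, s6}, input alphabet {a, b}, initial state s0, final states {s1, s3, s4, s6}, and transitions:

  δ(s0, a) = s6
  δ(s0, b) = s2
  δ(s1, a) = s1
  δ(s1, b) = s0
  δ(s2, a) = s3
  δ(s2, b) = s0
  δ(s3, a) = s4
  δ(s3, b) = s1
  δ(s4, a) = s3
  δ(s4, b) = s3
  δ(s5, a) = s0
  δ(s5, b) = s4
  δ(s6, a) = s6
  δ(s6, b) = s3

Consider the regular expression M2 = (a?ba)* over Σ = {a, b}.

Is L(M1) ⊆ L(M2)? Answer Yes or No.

The string a is in L(M1) but not in L(M2).
So L(M1) ⊄ L(M2).

No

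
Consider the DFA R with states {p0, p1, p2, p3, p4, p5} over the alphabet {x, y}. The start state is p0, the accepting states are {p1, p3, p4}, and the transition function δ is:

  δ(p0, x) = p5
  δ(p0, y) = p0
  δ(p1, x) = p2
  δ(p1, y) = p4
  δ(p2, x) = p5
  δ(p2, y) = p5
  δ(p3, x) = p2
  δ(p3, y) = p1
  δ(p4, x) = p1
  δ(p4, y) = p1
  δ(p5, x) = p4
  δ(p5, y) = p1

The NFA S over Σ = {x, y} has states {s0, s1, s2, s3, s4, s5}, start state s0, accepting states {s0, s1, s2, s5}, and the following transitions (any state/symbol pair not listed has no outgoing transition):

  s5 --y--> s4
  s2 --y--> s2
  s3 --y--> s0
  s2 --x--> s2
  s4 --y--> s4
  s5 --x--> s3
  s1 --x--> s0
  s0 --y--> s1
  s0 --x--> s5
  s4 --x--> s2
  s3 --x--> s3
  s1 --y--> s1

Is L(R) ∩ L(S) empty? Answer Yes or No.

The string xxy is accepted by both R and S.
Hence L(R) ∩ L(S) ≠ ∅.

No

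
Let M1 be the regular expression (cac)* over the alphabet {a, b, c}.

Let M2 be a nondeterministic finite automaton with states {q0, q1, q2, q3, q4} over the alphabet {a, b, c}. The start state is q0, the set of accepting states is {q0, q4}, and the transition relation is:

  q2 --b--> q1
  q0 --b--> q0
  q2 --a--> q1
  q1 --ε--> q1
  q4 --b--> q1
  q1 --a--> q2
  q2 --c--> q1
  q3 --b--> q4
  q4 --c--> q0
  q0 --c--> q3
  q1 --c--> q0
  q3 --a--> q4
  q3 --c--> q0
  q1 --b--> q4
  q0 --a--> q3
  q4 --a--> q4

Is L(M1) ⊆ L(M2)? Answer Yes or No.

Converting the expression M1 to a DFA (subset construction, then merging equivalent states) gives the minimal DFA with states {r0, r1, r2, r3}, start state r0, accepting states {r0} and transitions r0: a→r1, b→r1, c→r2; r1: a→r1, b→r1, c→r1; r2: a→r3, b→r1, c→r1; r3: a→r1, b→r1, c→r0.
Exploring the product automaton M1 × M2 from the start pair (r0, q0), following both machines on each input symbol, reaches 8 state pairs: (r0, q0), (r1, q3), (r1, q0), (r2, q3), (r1, q4), (r3, q4), (r1, q1), (r1, q2).
M1 accepts in {r0} and M2 accepts in {q0, q4}. The reachable pairs whose M1-component is accepting are (r0, q0); in each of them the M2-component is accepting too, so the product for L(M1) \ L(M2) (M1-component accepting, M2-component rejecting) has no reachable accepting pair and the difference is empty.
Hence every string in L(M1) is also in L(M2).

Yes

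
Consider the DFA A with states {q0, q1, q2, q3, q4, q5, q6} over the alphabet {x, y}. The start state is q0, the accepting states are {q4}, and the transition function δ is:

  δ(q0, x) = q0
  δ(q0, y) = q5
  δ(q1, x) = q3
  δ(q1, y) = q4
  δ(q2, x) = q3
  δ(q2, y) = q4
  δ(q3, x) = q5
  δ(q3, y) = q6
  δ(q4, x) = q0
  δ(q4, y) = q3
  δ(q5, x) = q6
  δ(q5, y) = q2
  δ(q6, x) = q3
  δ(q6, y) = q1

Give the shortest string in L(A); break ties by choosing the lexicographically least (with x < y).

A breadth-first search from q0 reaches an accepting state first via the path q0 → q5 → q2 → q4 on input yyy.
No string of length < 3 is accepted (BFS exhausts all shorter strings without reaching an accepting state), and yyy is the lexicographically least accepting string of length 3.

yyy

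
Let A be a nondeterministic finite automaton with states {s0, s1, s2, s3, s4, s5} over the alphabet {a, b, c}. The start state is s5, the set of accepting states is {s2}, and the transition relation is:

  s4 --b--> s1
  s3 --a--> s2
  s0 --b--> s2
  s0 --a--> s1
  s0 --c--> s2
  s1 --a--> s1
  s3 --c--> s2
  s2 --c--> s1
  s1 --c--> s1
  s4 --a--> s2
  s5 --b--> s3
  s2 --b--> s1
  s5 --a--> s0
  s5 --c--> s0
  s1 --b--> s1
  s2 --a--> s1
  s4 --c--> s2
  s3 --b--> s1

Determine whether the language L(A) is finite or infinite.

The useful states (reachable from s5 and able to reach an accepting state) are {s0, s2, s3, s5}.
Restricted to these states the transition graph has no cycle, so every accepting path has bounded length and L is finite.

finite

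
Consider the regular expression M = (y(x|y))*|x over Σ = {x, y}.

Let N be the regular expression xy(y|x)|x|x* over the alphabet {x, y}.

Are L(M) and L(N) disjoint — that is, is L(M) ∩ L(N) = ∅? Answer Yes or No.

The empty string ε is accepted by both M and N.
Hence L(M) ∩ L(N) ≠ ∅.

No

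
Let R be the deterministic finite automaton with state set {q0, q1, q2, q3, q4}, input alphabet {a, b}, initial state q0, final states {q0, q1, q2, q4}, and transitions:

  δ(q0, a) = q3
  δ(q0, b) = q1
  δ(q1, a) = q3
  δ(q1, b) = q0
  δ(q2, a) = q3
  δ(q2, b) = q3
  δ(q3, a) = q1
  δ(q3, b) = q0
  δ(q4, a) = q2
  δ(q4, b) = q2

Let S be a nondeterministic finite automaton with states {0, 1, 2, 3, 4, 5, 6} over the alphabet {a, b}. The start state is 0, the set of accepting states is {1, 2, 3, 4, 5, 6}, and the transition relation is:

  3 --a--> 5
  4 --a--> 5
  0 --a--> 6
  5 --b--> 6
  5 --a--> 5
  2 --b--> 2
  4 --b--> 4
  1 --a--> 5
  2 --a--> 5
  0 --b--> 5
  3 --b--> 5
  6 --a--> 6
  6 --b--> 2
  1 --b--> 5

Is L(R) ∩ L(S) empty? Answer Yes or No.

No

The string b is accepted by both R and S.
Hence L(R) ∩ L(S) ≠ ∅.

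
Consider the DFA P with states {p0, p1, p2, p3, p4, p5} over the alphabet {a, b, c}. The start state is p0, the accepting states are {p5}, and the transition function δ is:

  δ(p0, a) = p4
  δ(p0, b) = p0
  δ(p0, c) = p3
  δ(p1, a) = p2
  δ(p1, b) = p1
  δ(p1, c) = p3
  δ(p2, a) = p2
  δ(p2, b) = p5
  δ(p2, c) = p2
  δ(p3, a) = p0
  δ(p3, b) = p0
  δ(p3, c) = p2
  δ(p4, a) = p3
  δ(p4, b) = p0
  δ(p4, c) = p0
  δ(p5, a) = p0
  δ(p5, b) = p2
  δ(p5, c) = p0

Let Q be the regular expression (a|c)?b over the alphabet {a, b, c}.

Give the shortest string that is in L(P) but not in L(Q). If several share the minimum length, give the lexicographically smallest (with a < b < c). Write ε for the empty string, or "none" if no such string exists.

ccb

The string ccb is accepted by P but not by Q.
No shorter string lies in the difference, and ccb is the lexicographically first length-3 string in L(P) \ L(Q).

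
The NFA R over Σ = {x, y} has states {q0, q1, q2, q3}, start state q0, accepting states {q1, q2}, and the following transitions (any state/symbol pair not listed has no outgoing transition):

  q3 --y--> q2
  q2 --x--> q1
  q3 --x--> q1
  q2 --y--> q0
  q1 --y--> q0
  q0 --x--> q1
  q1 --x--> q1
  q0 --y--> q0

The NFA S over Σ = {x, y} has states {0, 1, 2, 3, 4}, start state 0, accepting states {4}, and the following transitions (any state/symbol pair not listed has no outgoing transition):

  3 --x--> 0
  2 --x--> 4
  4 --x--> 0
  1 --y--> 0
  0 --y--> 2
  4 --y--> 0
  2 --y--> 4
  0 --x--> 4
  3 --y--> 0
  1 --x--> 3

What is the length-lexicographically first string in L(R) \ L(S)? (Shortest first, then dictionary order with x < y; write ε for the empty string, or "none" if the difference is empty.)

xx

The string xx is accepted by R but not by S.
No shorter string lies in the difference, and xx is the lexicographically first length-2 string in L(R) \ L(S).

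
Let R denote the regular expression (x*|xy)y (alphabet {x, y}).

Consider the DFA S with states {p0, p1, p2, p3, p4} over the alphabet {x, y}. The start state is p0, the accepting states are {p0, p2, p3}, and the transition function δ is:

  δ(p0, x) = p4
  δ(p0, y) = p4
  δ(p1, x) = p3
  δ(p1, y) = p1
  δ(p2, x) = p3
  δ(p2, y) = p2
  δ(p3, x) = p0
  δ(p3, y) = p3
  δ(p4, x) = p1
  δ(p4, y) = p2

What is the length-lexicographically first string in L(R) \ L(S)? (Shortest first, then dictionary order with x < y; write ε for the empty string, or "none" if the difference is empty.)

y

The string y is accepted by R but not by S.
No shorter string lies in the difference, and y is the lexicographically first length-1 string in L(R) \ L(S).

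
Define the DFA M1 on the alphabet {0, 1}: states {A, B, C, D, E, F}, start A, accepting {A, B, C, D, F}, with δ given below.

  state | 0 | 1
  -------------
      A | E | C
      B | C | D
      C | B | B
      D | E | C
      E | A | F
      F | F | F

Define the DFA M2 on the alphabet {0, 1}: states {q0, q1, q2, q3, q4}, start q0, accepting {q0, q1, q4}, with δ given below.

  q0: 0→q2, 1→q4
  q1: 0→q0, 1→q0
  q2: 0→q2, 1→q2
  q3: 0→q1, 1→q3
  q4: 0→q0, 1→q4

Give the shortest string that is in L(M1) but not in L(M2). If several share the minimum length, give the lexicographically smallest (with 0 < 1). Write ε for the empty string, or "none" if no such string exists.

The string 00 is accepted by M1 but not by M2.
No shorter string lies in the difference, and 00 is the lexicographically first length-2 string in L(M1) \ L(M2).

00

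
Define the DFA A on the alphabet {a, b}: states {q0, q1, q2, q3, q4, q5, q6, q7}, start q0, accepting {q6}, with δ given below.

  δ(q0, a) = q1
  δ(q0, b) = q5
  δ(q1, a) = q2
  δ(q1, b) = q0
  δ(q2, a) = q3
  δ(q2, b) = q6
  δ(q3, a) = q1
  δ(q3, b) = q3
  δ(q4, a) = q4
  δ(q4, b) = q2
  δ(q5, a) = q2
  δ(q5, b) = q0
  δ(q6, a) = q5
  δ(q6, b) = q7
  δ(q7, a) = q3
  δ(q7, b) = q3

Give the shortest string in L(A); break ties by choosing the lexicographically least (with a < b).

aab

A breadth-first search from q0 reaches an accepting state first via the path q0 → q1 → q2 → q6 on input aab.
No string of length < 3 is accepted (BFS exhausts all shorter strings without reaching an accepting state), and aab is the lexicographically least accepting string of length 3.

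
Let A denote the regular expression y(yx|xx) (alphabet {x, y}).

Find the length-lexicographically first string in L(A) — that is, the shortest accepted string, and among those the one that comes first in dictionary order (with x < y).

yxx

By inspection of the expression, no string of length less than 3 matches, and yxx is the lexicographically first match of length 3.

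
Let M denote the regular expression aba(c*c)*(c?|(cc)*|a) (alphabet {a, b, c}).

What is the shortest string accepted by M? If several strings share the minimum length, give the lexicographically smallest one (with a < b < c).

By inspection of the expression, no string of length less than 3 matches, and aba is the lexicographically first match of length 3.

aba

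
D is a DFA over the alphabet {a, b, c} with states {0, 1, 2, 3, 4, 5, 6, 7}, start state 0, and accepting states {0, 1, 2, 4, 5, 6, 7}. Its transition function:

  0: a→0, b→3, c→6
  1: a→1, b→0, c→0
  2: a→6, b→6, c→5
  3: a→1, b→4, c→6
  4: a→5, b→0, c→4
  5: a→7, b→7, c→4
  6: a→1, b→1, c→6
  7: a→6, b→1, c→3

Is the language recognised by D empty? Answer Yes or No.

The empty string ε is accepted: the run 0 ends in the accepting state 0.
Since at least one string is accepted, L(D) is not empty.

No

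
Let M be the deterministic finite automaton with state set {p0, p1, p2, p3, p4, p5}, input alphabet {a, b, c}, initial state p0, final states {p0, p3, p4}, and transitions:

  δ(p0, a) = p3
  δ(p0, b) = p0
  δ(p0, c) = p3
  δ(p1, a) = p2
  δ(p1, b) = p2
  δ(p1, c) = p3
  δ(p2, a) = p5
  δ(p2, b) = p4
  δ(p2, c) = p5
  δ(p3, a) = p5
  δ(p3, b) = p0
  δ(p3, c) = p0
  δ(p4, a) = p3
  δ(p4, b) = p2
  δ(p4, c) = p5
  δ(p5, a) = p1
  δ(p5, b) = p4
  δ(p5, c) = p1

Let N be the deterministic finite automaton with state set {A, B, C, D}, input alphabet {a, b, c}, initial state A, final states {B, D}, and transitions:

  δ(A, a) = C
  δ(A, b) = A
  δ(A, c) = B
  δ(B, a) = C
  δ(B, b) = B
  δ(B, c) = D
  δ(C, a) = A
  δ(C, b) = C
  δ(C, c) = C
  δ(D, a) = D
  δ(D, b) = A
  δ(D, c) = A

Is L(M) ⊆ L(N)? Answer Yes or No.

No

The empty string ε is in L(M) but not in L(N).
So L(M) ⊄ L(N).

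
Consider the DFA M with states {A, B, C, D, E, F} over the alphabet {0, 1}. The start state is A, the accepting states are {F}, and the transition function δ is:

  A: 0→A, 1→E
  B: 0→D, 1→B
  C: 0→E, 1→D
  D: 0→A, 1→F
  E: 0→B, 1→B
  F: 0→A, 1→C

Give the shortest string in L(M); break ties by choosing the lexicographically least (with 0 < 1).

1001

A breadth-first search from A reaches an accepting state first via the path A → E → B → D → F on input 1001.
No string of length < 4 is accepted (BFS exhausts all shorter strings without reaching an accepting state), and 1001 is the lexicographically least accepting string of length 4.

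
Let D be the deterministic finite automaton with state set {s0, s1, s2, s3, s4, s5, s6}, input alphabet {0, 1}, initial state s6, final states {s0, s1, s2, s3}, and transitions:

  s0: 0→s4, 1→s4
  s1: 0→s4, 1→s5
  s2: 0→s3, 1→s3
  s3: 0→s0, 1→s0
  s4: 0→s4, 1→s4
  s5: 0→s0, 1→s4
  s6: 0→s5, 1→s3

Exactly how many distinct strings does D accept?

4

The useful subgraph on states {s0, s3, s5, s6} is acyclic, so L(D) is finite; the longest accepting path visits 3 useful states, giving maximum string length 2.
Counting accepting paths from s6 by length: 1 of length 1, 3 of length 2. Total 4.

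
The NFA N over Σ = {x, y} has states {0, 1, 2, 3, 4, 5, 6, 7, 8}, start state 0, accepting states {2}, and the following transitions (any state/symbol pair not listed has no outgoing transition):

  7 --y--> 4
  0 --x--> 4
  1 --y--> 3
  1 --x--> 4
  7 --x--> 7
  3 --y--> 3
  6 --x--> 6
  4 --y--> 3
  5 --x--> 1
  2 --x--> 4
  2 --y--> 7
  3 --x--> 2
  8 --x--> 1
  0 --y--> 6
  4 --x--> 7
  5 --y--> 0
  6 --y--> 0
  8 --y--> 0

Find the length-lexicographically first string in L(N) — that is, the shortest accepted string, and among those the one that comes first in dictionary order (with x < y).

A breadth-first search from 0 reaches an accepting state first via the path 0 → 4 → 3 → 2 on input xyx.
No string of length < 3 is accepted (BFS exhausts all shorter strings without reaching an accepting state), and xyx is the lexicographically least accepting string of length 3.

xyx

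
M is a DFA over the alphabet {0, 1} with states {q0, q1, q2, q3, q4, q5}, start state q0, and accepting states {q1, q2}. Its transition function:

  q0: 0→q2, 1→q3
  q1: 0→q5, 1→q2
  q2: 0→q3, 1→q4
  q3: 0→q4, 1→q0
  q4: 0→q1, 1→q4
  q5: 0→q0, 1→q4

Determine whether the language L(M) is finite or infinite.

State q0 is reachable from the start and can reach an accepting state, and it lies on the cycle q0 → q2 → q3 → q0.
Traversing that cycle any number of times yields accepted strings of unbounded length, so the language is infinite.

infinite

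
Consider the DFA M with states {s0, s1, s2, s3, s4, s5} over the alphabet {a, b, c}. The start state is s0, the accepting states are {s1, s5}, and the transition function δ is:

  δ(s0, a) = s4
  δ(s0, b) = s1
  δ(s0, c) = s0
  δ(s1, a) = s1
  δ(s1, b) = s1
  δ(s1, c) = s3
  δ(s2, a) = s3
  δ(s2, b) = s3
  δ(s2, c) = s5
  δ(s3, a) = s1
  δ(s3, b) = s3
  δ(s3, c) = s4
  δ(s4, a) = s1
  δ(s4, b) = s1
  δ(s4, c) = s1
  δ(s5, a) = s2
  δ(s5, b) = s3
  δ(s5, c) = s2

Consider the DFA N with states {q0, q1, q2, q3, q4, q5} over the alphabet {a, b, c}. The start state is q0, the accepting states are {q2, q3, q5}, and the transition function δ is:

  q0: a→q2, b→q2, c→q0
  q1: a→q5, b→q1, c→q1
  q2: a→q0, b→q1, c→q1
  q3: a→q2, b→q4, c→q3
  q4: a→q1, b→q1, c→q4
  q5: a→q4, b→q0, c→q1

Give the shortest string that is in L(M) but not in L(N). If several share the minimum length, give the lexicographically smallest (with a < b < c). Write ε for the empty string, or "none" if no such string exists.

aa

The string aa is accepted by M but not by N.
No shorter string lies in the difference, and aa is the lexicographically first length-2 string in L(M) \ L(N).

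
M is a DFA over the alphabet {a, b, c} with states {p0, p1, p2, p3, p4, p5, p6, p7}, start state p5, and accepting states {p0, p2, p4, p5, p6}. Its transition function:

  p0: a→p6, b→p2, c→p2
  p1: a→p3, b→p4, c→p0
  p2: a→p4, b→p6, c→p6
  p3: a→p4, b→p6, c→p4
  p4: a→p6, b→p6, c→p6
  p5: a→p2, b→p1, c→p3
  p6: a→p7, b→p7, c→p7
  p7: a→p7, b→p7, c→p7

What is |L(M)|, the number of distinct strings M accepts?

46

The useful subgraph on states {p0, p1, p2, p3, p4, p5, p6} is acyclic, so L(M) is finite; the longest accepting path visits 6 useful states, giving maximum string length 5.
Counting accepting paths from p5 by length: 1 of length 0, 1 of length 1, 8 of length 2, 18 of length 3, 12 of length 4, 6 of length 5. Total 46.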